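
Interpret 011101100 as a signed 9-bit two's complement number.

Binary: 011101100
Sign bit: 0 (non-negative)
Read directly as an unsigned value:
011101100 = 128 + 64 + 32 + 8 + 4 = 236
Value: 236



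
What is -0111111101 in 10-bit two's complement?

Original: 0111111101
Step 1 - Invert all bits: 1000000010
Step 2 - Add 1: 1000000011
Verification: 0111111101 + 1000000011 = 10000000000; discarding the end carry (carry out of the top bit) leaves the 10-bit value 0000000000, as required for x + (-x)



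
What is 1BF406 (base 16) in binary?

Convert each hex digit to 4 bits:
  1 = 0001
  B = 1011
  F = 1111
  4 = 0100
  0 = 0000
  6 = 0110
Concatenate: 000110111111010000000110



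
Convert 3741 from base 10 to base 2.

Using repeated division by 2:
3741 ÷ 2 = 1870 remainder 1
1870 ÷ 2 = 935 remainder 0
935 ÷ 2 = 467 remainder 1
467 ÷ 2 = 233 remainder 1
233 ÷ 2 = 116 remainder 1
116 ÷ 2 = 58 remainder 0
58 ÷ 2 = 29 remainder 0
29 ÷ 2 = 14 remainder 1
14 ÷ 2 = 7 remainder 0
7 ÷ 2 = 3 remainder 1
3 ÷ 2 = 1 remainder 1
1 ÷ 2 = 0 remainder 1
Reading remainders bottom to top: 111010011101



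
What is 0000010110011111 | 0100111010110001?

OR: 1 when either bit is 1
  0000010110011111
| 0100111010110001
------------------
  0100111110111111
Decimal: 1439 | 20145 = 20415



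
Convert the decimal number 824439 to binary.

Using repeated division by 2:
824439 ÷ 2 = 412219 remainder 1
412219 ÷ 2 = 206109 remainder 1
206109 ÷ 2 = 103054 remainder 1
103054 ÷ 2 = 51527 remainder 0
51527 ÷ 2 = 25763 remainder 1
25763 ÷ 2 = 12881 remainder 1
12881 ÷ 2 = 6440 remainder 1
6440 ÷ 2 = 3220 remainder 0
3220 ÷ 2 = 1610 remainder 0
1610 ÷ 2 = 805 remainder 0
805 ÷ 2 = 402 remainder 1
402 ÷ 2 = 201 remainder 0
201 ÷ 2 = 100 remainder 1
100 ÷ 2 = 50 remainder 0
50 ÷ 2 = 25 remainder 0
25 ÷ 2 = 12 remainder 1
12 ÷ 2 = 6 remainder 0
6 ÷ 2 = 3 remainder 0
3 ÷ 2 = 1 remainder 1
1 ÷ 2 = 0 remainder 1
Reading remainders bottom to top: 11001001010001110111



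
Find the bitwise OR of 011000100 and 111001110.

OR: 1 when either bit is 1
  011000100
| 111001110
-----------
  111001110
Decimal: 196 | 462 = 462



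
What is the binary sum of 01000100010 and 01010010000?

Add column by column from the right: bit + bit + carry-in; write the sum mod 2, carry 1 when the sum is 2 or 3.
carry:  10000000000
        01000100010
+       01010010000
-------------------
       010010110010
(the carry out of the leftmost column, 0, becomes the leading bit)
Decimal check:
  01000100010 = 512 + 32 + 2 = 546
  01010010000 = 512 + 128 + 16 = 656
  546 + 656 = 1202, and 010010110010 = 1024 + 128 + 32 + 16 + 2 = 1202 ✓



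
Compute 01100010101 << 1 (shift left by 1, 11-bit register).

Original: 01100010101 (decimal 789)
Shift left by 1 position
Append 1 zero on the right
Result: 11000101010 (decimal 1578)
Equivalent: 789 << 1 = 789 × 2^1 = 1578



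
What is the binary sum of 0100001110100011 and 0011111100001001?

Add column by column from the right: bit + bit + carry-in; write the sum mod 2, carry 1 when the sum is 2 or 3.
carry:  1111111000000110
        0100001110100011
+       0011111100001001
------------------------
       01000001010101100
(the carry out of the leftmost column, 0, becomes the leading bit)
Decimal check:
  0100001110100011 = 16384 + 512 + 256 + 128 + 32 + 2 + 1 = 17315
  0011111100001001 = 8192 + 4096 + 2048 + 1024 + 512 + 256 + 8 + 1 = 16137
  17315 + 16137 = 33452, and 01000001010101100 = 32768 + 512 + 128 + 32 + 8 + 4 = 33452 ✓



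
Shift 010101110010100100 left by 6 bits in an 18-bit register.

Original: 010101110010100100 (decimal 89252)
Shift left by 6 positions
Append 6 zeros on the right and drop the 6 high bits that overflow the 18-bit width
Result: 110010100100000000 (decimal 207104)
Equivalent: 89252 << 6 = 89252 × 2^6 = 5712128, truncated to 18 bits = 207104



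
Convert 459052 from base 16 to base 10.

Expand by place value (powers of 16):
459052 = 4 × 16^5 + 5 × 16^4 + 9 × 16^3 + 0 × 16^2 + 5 × 16^1 + 2 × 16^0
= 4 × 1048576 + 5 × 65536 + 9 × 4096 + 0 × 256 + 5 × 16 + 2 × 1
= 4194304 + 327680 + 36864 + 0 + 80 + 2
= 4558930



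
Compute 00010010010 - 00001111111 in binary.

Method 1 - Direct subtraction (column by column from the right: bit − bit − borrow-in; if negative, add 2 and borrow 1 from the next column):
borrow: 00011111110
        00010010010
-       00001111111
-------------------
        00000010011

Method 2 - Add two's complement:
Two's complement of 00001111111: invert → 11110000000, add 1 → 11110000001
  00010010010
+ 11110000001
-------------
 100000010011  (end carry out of the top bit = 1)
Discarding the end carry: 00000010011
Decimal check:
  00010010010 = 128 + 16 + 2 = 146
  00001111111 = 64 + 32 + 16 + 8 + 4 + 2 + 1 = 127
  146 - 127 = 19, and 00000010011 = 16 + 2 + 1 = 19 ✓



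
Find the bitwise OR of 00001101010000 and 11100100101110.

OR: 1 when either bit is 1
  00001101010000
| 11100100101110
----------------
  11101101111110
Decimal: 848 | 14638 = 15230



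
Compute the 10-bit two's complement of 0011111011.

Original: 0011111011
Step 1 - Invert all bits: 1100000100
Step 2 - Add 1: 1100000101
Verification: 0011111011 + 1100000101 = 10000000000; discarding the end carry (carry out of the top bit) leaves the 10-bit value 0000000000, as required for x + (-x)



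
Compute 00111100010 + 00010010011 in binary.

Add column by column from the right: bit + bit + carry-in; write the sum mod 2, carry 1 when the sum is 2 or 3.
carry:  01100000100
        00111100010
+       00010010011
-------------------
       001001110101
(the carry out of the leftmost column, 0, becomes the leading bit)
Decimal check:
  00111100010 = 256 + 128 + 64 + 32 + 2 = 482
  00010010011 = 128 + 16 + 2 + 1 = 147
  482 + 147 = 629, and 001001110101 = 512 + 64 + 32 + 16 + 4 + 1 = 629 ✓



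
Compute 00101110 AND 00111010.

AND: 1 only when both bits are 1
  00101110
& 00111010
----------
  00101010
Decimal: 46 & 58 = 42



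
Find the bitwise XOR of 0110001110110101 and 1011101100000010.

XOR: 1 when bits differ
  0110001110110101
^ 1011101100000010
------------------
  1101100010110111
Decimal: 25525 ^ 47874 = 55479



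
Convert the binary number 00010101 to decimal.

Sum of powers of 2 for each 1-bit:
2^0 + 2^2 + 2^4
= 1 + 4 + 16
= 21



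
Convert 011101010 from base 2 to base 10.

Sum of powers of 2 for each 1-bit:
2^1 + 2^3 + 2^5 + 2^6 + 2^7
= 2 + 8 + 32 + 64 + 128
= 234



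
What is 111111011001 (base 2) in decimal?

Sum of powers of 2 for each 1-bit:
2^0 + 2^3 + 2^4 + 2^6 + 2^7 + 2^8 + 2^9 + 2^10 + 2^11
= 1 + 8 + 16 + 64 + 128 + 256 + 512 + 1024 + 2048
= 4057



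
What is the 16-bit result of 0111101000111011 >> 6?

Original: 0111101000111011 (decimal 31291)
Shift right by 6 positions
Drop the 6 low bits; fill with zeros on the left
Result: 0000000111101000 (decimal 488)
Equivalent: 31291 >> 6 = 31291 ÷ 2^6 = 488



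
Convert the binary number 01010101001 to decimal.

Sum of powers of 2 for each 1-bit:
2^0 + 2^3 + 2^5 + 2^7 + 2^9
= 1 + 8 + 32 + 128 + 512
= 681



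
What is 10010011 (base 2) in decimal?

Sum of powers of 2 for each 1-bit:
2^0 + 2^1 + 2^4 + 2^7
= 1 + 2 + 16 + 128
= 147



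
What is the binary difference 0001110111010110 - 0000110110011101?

Method 1 - Direct subtraction (column by column from the right: bit − bit − borrow-in; if negative, add 2 and borrow 1 from the next column):
borrow: 0000000001110010
        0001110111010110
-       0000110110011101
------------------------
        0001000000111001

Method 2 - Add two's complement:
Two's complement of 0000110110011101: invert → 1111001001100010, add 1 → 1111001001100011
  0001110111010110
+ 1111001001100011
------------------
 10001000000111001  (end carry out of the top bit = 1)
Discarding the end carry: 0001000000111001
Decimal check:
  0001110111010110 = 4096 + 2048 + 1024 + 256 + 128 + 64 + 16 + 4 + 2 = 7638
  0000110110011101 = 2048 + 1024 + 256 + 128 + 16 + 8 + 4 + 1 = 3485
  7638 - 3485 = 4153, and 0001000000111001 = 4096 + 32 + 16 + 8 + 1 = 4153 ✓



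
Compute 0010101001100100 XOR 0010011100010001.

XOR: 1 when bits differ
  0010101001100100
^ 0010011100010001
------------------
  0000110101110101
Decimal: 10852 ^ 10001 = 3445



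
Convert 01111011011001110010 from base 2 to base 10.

Sum of powers of 2 for each 1-bit:
2^1 + 2^4 + 2^5 + 2^6 + 2^9 + 2^10 + 2^12 + 2^13 + 2^15 + 2^16 + 2^17 + 2^18
= 2 + 16 + 32 + 64 + 512 + 1024 + 4096 + 8192 + 32768 + 65536 + 131072 + 262144
= 505458



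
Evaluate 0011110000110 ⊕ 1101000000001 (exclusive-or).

XOR: 1 when bits differ
  0011110000110
^ 1101000000001
---------------
  1110110000111
Decimal: 1926 ^ 6657 = 7559



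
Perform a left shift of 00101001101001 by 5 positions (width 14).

Original: 00101001101001 (decimal 2665)
Shift left by 5 positions
Append 5 zeros on the right and drop the 5 high bits that overflow the 14-bit width
Result: 00110100100000 (decimal 3360)
Equivalent: 2665 << 5 = 2665 × 2^5 = 85280, truncated to 14 bits = 3360



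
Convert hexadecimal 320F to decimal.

Expand by place value (powers of 16):
Digit values: F = 15
320F = 3 × 16^3 + 2 × 16^2 + 0 × 16^1 + 15 × 16^0
= 3 × 4096 + 2 × 256 + 0 × 16 + 15 × 1
= 12288 + 512 + 0 + 15
= 12815



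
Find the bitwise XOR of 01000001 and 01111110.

XOR: 1 when bits differ
  01000001
^ 01111110
----------
  00111111
Decimal: 65 ^ 126 = 63



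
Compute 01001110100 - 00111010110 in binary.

Method 1 - Direct subtraction (column by column from the right: bit − bit − borrow-in; if negative, add 2 and borrow 1 from the next column):
borrow: 01100111100
        01001110100
-       00111010110
-------------------
        00010011110

Method 2 - Add two's complement:
Two's complement of 00111010110: invert → 11000101001, add 1 → 11000101010
  01001110100
+ 11000101010
-------------
 100010011110  (end carry out of the top bit = 1)
Discarding the end carry: 00010011110
Decimal check:
  01001110100 = 512 + 64 + 32 + 16 + 4 = 628
  00111010110 = 256 + 128 + 64 + 16 + 4 + 2 = 470
  628 - 470 = 158, and 00010011110 = 128 + 16 + 8 + 4 + 2 = 158 ✓



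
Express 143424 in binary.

Using repeated division by 2:
143424 ÷ 2 = 71712 remainder 0
71712 ÷ 2 = 35856 remainder 0
35856 ÷ 2 = 17928 remainder 0
17928 ÷ 2 = 8964 remainder 0
8964 ÷ 2 = 4482 remainder 0
4482 ÷ 2 = 2241 remainder 0
2241 ÷ 2 = 1120 remainder 1
1120 ÷ 2 = 560 remainder 0
560 ÷ 2 = 280 remainder 0
280 ÷ 2 = 140 remainder 0
140 ÷ 2 = 70 remainder 0
70 ÷ 2 = 35 remainder 0
35 ÷ 2 = 17 remainder 1
17 ÷ 2 = 8 remainder 1
8 ÷ 2 = 4 remainder 0
4 ÷ 2 = 2 remainder 0
2 ÷ 2 = 1 remainder 0
1 ÷ 2 = 0 remainder 1
Reading remainders bottom to top: 100011000001000000



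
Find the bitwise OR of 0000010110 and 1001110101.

OR: 1 when either bit is 1
  0000010110
| 1001110101
------------
  1001110111
Decimal: 22 | 629 = 631



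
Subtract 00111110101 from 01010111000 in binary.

Method 1 - Direct subtraction (column by column from the right: bit − bit − borrow-in; if negative, add 2 and borrow 1 from the next column):
borrow: 01110001110
        01010111000
-       00111110101
-------------------
        00011000011

Method 2 - Add two's complement:
Two's complement of 00111110101: invert → 11000001010, add 1 → 11000001011
  01010111000
+ 11000001011
-------------
 100011000011  (end carry out of the top bit = 1)
Discarding the end carry: 00011000011
Decimal check:
  01010111000 = 512 + 128 + 32 + 16 + 8 = 696
  00111110101 = 256 + 128 + 64 + 32 + 16 + 4 + 1 = 501
  696 - 501 = 195, and 00011000011 = 128 + 64 + 2 + 1 = 195 ✓



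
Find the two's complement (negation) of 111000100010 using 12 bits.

Original (sign bit 1, negative): 111000100010
Step 1 - Invert all bits: 000111011101
Step 2 - Add 1: 000111011110
Verification: 111000100010 + 000111011110 = 1000000000000; discarding the end carry (carry out of the top bit) leaves the 12-bit value 000000000000, as required for x + (-x)



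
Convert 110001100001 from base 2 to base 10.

Sum of powers of 2 for each 1-bit:
2^0 + 2^5 + 2^6 + 2^10 + 2^11
= 1 + 32 + 64 + 1024 + 2048
= 3169



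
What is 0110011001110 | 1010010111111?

OR: 1 when either bit is 1
  0110011001110
| 1010010111111
---------------
  1110011111111
Decimal: 3278 | 5311 = 7423



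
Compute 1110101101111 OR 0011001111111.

OR: 1 when either bit is 1
  1110101101111
| 0011001111111
---------------
  1111101111111
Decimal: 7535 | 1663 = 8063



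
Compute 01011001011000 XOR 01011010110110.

XOR: 1 when bits differ
  01011001011000
^ 01011010110110
----------------
  00000011101110
Decimal: 5720 ^ 5814 = 238



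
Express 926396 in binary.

Using repeated division by 2:
926396 ÷ 2 = 463198 remainder 0
463198 ÷ 2 = 231599 remainder 0
231599 ÷ 2 = 115799 remainder 1
115799 ÷ 2 = 57899 remainder 1
57899 ÷ 2 = 28949 remainder 1
28949 ÷ 2 = 14474 remainder 1
14474 ÷ 2 = 7237 remainder 0
7237 ÷ 2 = 3618 remainder 1
3618 ÷ 2 = 1809 remainder 0
1809 ÷ 2 = 904 remainder 1
904 ÷ 2 = 452 remainder 0
452 ÷ 2 = 226 remainder 0
226 ÷ 2 = 113 remainder 0
113 ÷ 2 = 56 remainder 1
56 ÷ 2 = 28 remainder 0
28 ÷ 2 = 14 remainder 0
14 ÷ 2 = 7 remainder 0
7 ÷ 2 = 3 remainder 1
3 ÷ 2 = 1 remainder 1
1 ÷ 2 = 0 remainder 1
Reading remainders bottom to top: 11100010001010111100



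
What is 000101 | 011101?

OR: 1 when either bit is 1
  000101
| 011101
--------
  011101
Decimal: 5 | 29 = 29



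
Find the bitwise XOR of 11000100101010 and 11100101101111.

XOR: 1 when bits differ
  11000100101010
^ 11100101101111
----------------
  00100001000101
Decimal: 12586 ^ 14703 = 2117



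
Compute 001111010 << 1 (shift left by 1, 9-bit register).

Original: 001111010 (decimal 122)
Shift left by 1 position
Append 1 zero on the right
Result: 011110100 (decimal 244)
Equivalent: 122 << 1 = 122 × 2^1 = 244



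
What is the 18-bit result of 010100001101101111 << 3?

Original: 010100001101101111 (decimal 82799)
Shift left by 3 positions
Append 3 zeros on the right and drop the 3 high bits that overflow the 18-bit width
Result: 100001101101111000 (decimal 138104)
Equivalent: 82799 << 3 = 82799 × 2^3 = 662392, truncated to 18 bits = 138104



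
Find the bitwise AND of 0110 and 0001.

AND: 1 only when both bits are 1
  0110
& 0001
------
  0000
Decimal: 6 & 1 = 0



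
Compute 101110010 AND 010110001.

AND: 1 only when both bits are 1
  101110010
& 010110001
-----------
  000110000
Decimal: 370 & 177 = 48



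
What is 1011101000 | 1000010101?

OR: 1 when either bit is 1
  1011101000
| 1000010101
------------
  1011111101
Decimal: 744 | 533 = 765



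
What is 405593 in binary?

Using repeated division by 2:
405593 ÷ 2 = 202796 remainder 1
202796 ÷ 2 = 101398 remainder 0
101398 ÷ 2 = 50699 remainder 0
50699 ÷ 2 = 25349 remainder 1
25349 ÷ 2 = 12674 remainder 1
12674 ÷ 2 = 6337 remainder 0
6337 ÷ 2 = 3168 remainder 1
3168 ÷ 2 = 1584 remainder 0
1584 ÷ 2 = 792 remainder 0
792 ÷ 2 = 396 remainder 0
396 ÷ 2 = 198 remainder 0
198 ÷ 2 = 99 remainder 0
99 ÷ 2 = 49 remainder 1
49 ÷ 2 = 24 remainder 1
24 ÷ 2 = 12 remainder 0
12 ÷ 2 = 6 remainder 0
6 ÷ 2 = 3 remainder 0
3 ÷ 2 = 1 remainder 1
1 ÷ 2 = 0 remainder 1
Reading remainders bottom to top: 1100011000001011001



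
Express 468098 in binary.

Using repeated division by 2:
468098 ÷ 2 = 234049 remainder 0
234049 ÷ 2 = 117024 remainder 1
117024 ÷ 2 = 58512 remainder 0
58512 ÷ 2 = 29256 remainder 0
29256 ÷ 2 = 14628 remainder 0
14628 ÷ 2 = 7314 remainder 0
7314 ÷ 2 = 3657 remainder 0
3657 ÷ 2 = 1828 remainder 1
1828 ÷ 2 = 914 remainder 0
914 ÷ 2 = 457 remainder 0
457 ÷ 2 = 228 remainder 1
228 ÷ 2 = 114 remainder 0
114 ÷ 2 = 57 remainder 0
57 ÷ 2 = 28 remainder 1
28 ÷ 2 = 14 remainder 0
14 ÷ 2 = 7 remainder 0
7 ÷ 2 = 3 remainder 1
3 ÷ 2 = 1 remainder 1
1 ÷ 2 = 0 remainder 1
Reading remainders bottom to top: 1110010010010000010



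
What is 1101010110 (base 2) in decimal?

Sum of powers of 2 for each 1-bit:
2^1 + 2^2 + 2^4 + 2^6 + 2^8 + 2^9
= 2 + 4 + 16 + 64 + 256 + 512
= 854



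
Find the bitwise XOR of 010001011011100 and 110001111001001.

XOR: 1 when bits differ
  010001011011100
^ 110001111001001
-----------------
  100000100010101
Decimal: 8924 ^ 25545 = 16661



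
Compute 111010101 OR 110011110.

OR: 1 when either bit is 1
  111010101
| 110011110
-----------
  111011111
Decimal: 469 | 414 = 479



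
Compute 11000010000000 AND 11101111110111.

AND: 1 only when both bits are 1
  11000010000000
& 11101111110111
----------------
  11000010000000
Decimal: 12416 & 15351 = 12416



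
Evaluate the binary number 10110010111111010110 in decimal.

Sum of powers of 2 for each 1-bit:
2^1 + 2^2 + 2^4 + 2^6 + 2^7 + 2^8 + 2^9 + 2^10 + 2^11 + 2^13 + 2^16 + 2^17 + 2^19
= 2 + 4 + 16 + 64 + 128 + 256 + 512 + 1024 + 2048 + 8192 + 65536 + 131072 + 524288
= 733142



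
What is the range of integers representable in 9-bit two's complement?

For 9-bit two's complement:
Minimum: -2^8 = -256
Maximum: 2^8 - 1 = 255



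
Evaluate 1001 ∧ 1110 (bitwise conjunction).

AND: 1 only when both bits are 1
  1001
& 1110
------
  1000
Decimal: 9 & 14 = 8



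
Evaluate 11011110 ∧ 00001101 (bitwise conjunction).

AND: 1 only when both bits are 1
  11011110
& 00001101
----------
  00001100
Decimal: 222 & 13 = 12



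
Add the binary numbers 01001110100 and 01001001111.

Add column by column from the right: bit + bit + carry-in; write the sum mod 2, carry 1 when the sum is 2 or 3.
carry:  10011111000
        01001110100
+       01001001111
-------------------
       010011000011
(the carry out of the leftmost column, 0, becomes the leading bit)
Decimal check:
  01001110100 = 512 + 64 + 32 + 16 + 4 = 628
  01001001111 = 512 + 64 + 8 + 4 + 2 + 1 = 591
  628 + 591 = 1219, and 010011000011 = 1024 + 128 + 64 + 2 + 1 = 1219 ✓



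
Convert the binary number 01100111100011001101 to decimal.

Sum of powers of 2 for each 1-bit:
2^0 + 2^2 + 2^3 + 2^6 + 2^7 + 2^11 + 2^12 + 2^13 + 2^14 + 2^17 + 2^18
= 1 + 4 + 8 + 64 + 128 + 2048 + 4096 + 8192 + 16384 + 131072 + 262144
= 424141



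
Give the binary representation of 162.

Using repeated division by 2:
162 ÷ 2 = 81 remainder 0
81 ÷ 2 = 40 remainder 1
40 ÷ 2 = 20 remainder 0
20 ÷ 2 = 10 remainder 0
10 ÷ 2 = 5 remainder 0
5 ÷ 2 = 2 remainder 1
2 ÷ 2 = 1 remainder 0
1 ÷ 2 = 0 remainder 1
Reading remainders bottom to top: 10100010



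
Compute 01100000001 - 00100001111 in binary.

Method 1 - Direct subtraction (column by column from the right: bit − bit − borrow-in; if negative, add 2 and borrow 1 from the next column):
borrow: 01111111100
        01100000001
-       00100001111
-------------------
        00111110010

Method 2 - Add two's complement:
Two's complement of 00100001111: invert → 11011110000, add 1 → 11011110001
  01100000001
+ 11011110001
-------------
 100111110010  (end carry out of the top bit = 1)
Discarding the end carry: 00111110010
Decimal check:
  01100000001 = 512 + 256 + 1 = 769
  00100001111 = 256 + 8 + 4 + 2 + 1 = 271
  769 - 271 = 498, and 00111110010 = 256 + 128 + 64 + 32 + 16 + 2 = 498 ✓



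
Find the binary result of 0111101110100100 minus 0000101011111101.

Method 1 - Direct subtraction (column by column from the right: bit − bit − borrow-in; if negative, add 2 and borrow 1 from the next column):
borrow: 0000000111111110
        0111101110100100
-       0000101011111101
------------------------
        0111000010100111

Method 2 - Add two's complement:
Two's complement of 0000101011111101: invert → 1111010100000010, add 1 → 1111010100000011
  0111101110100100
+ 1111010100000011
------------------
 10111000010100111  (end carry out of the top bit = 1)
Discarding the end carry: 0111000010100111
Decimal check:
  0111101110100100 = 16384 + 8192 + 4096 + 2048 + 512 + 256 + 128 + 32 + 4 = 31652
  0000101011111101 = 2048 + 512 + 128 + 64 + 32 + 16 + 8 + 4 + 1 = 2813
  31652 - 2813 = 28839, and 0111000010100111 = 16384 + 8192 + 4096 + 128 + 32 + 4 + 2 + 1 = 28839 ✓



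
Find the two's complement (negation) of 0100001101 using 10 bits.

Original: 0100001101
Step 1 - Invert all bits: 1011110010
Step 2 - Add 1: 1011110011
Verification: 0100001101 + 1011110011 = 10000000000; discarding the end carry (carry out of the top bit) leaves the 10-bit value 0000000000, as required for x + (-x)



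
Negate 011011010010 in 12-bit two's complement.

Original: 011011010010
Step 1 - Invert all bits: 100100101101
Step 2 - Add 1: 100100101110
Verification: 011011010010 + 100100101110 = 1000000000000; discarding the end carry (carry out of the top bit) leaves the 12-bit value 000000000000, as required for x + (-x)



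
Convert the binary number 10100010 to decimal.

Sum of powers of 2 for each 1-bit:
2^1 + 2^5 + 2^7
= 2 + 32 + 128
= 162



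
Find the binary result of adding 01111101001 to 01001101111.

Add column by column from the right: bit + bit + carry-in; write the sum mod 2, carry 1 when the sum is 2 or 3.
carry:  11111011110
        01111101001
+       01001101111
-------------------
       011001011000
(the carry out of the leftmost column, 0, becomes the leading bit)
Decimal check:
  01111101001 = 512 + 256 + 128 + 64 + 32 + 8 + 1 = 1001
  01001101111 = 512 + 64 + 32 + 8 + 4 + 2 + 1 = 623
  1001 + 623 = 1624, and 011001011000 = 1024 + 512 + 64 + 16 + 8 = 1624 ✓



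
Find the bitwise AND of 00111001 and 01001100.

AND: 1 only when both bits are 1
  00111001
& 01001100
----------
  00001000
Decimal: 57 & 76 = 8



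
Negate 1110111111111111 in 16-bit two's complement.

Original (sign bit 1, negative): 1110111111111111
Step 1 - Invert all bits: 0001000000000000
Step 2 - Add 1: 0001000000000001
Verification: 1110111111111111 + 0001000000000001 = 10000000000000000; discarding the end carry (carry out of the top bit) leaves the 16-bit value 0000000000000000, as required for x + (-x)



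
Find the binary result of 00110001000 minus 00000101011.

Method 1 - Direct subtraction (column by column from the right: bit − bit − borrow-in; if negative, add 2 and borrow 1 from the next column):
borrow: 00011111110
        00110001000
-       00000101011
-------------------
        00101011101

Method 2 - Add two's complement:
Two's complement of 00000101011: invert → 11111010100, add 1 → 11111010101
  00110001000
+ 11111010101
-------------
 100101011101  (end carry out of the top bit = 1)
Discarding the end carry: 00101011101
Decimal check:
  00110001000 = 256 + 128 + 8 = 392
  00000101011 = 32 + 8 + 2 + 1 = 43
  392 - 43 = 349, and 00101011101 = 256 + 64 + 16 + 8 + 4 + 1 = 349 ✓



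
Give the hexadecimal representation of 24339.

Using repeated division by 16 (digits 10–15 are A–F):
24339 ÷ 16 = 1521 remainder 3
1521 ÷ 16 = 95 remainder 1
95 ÷ 16 = 5 remainder 15 (F)
5 ÷ 16 = 0 remainder 5
Reading remainders bottom to top: 5F13



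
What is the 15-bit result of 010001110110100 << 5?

Original: 010001110110100 (decimal 9140)
Shift left by 5 positions
Append 5 zeros on the right and drop the 5 high bits that overflow the 15-bit width
Result: 111011010000000 (decimal 30336)
Equivalent: 9140 << 5 = 9140 × 2^5 = 292480, truncated to 15 bits = 30336



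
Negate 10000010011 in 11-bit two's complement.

Original (sign bit 1, negative): 10000010011
Step 1 - Invert all bits: 01111101100
Step 2 - Add 1: 01111101101
Verification: 10000010011 + 01111101101 = 100000000000; discarding the end carry (carry out of the top bit) leaves the 11-bit value 00000000000, as required for x + (-x)



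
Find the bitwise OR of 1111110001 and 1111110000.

OR: 1 when either bit is 1
  1111110001
| 1111110000
------------
  1111110001
Decimal: 1009 | 1008 = 1009



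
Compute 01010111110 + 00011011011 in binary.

Add column by column from the right: bit + bit + carry-in; write the sum mod 2, carry 1 when the sum is 2 or 3.
carry:  00111111100
        01010111110
+       00011011011
-------------------
       001110011001
(the carry out of the leftmost column, 0, becomes the leading bit)
Decimal check:
  01010111110 = 512 + 128 + 32 + 16 + 8 + 4 + 2 = 702
  00011011011 = 128 + 64 + 16 + 8 + 2 + 1 = 219
  702 + 219 = 921, and 001110011001 = 512 + 256 + 128 + 16 + 8 + 1 = 921 ✓



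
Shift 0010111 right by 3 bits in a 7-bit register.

Original: 0010111 (decimal 23)
Shift right by 3 positions
Drop the 3 low bits; fill with zeros on the left
Result: 0000010 (decimal 2)
Equivalent: 23 >> 3 = 23 ÷ 2^3 = 2



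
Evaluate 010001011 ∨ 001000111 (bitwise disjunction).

OR: 1 when either bit is 1
  010001011
| 001000111
-----------
  011001111
Decimal: 139 | 71 = 207



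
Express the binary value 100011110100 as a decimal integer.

Sum of powers of 2 for each 1-bit:
2^2 + 2^4 + 2^5 + 2^6 + 2^7 + 2^11
= 4 + 16 + 32 + 64 + 128 + 2048
= 2292



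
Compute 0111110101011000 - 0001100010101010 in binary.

Method 1 - Direct subtraction (column by column from the right: bit − bit − borrow-in; if negative, add 2 and borrow 1 from the next column):
borrow: 0000000101011100
        0111110101011000
-       0001100010101010
------------------------
        0110010010101110

Method 2 - Add two's complement:
Two's complement of 0001100010101010: invert → 1110011101010101, add 1 → 1110011101010110
  0111110101011000
+ 1110011101010110
------------------
 10110010010101110  (end carry out of the top bit = 1)
Discarding the end carry: 0110010010101110
Decimal check:
  0111110101011000 = 16384 + 8192 + 4096 + 2048 + 1024 + 256 + 64 + 16 + 8 = 32088
  0001100010101010 = 4096 + 2048 + 128 + 32 + 8 + 2 = 6314
  32088 - 6314 = 25774, and 0110010010101110 = 16384 + 8192 + 1024 + 128 + 32 + 8 + 4 + 2 = 25774 ✓



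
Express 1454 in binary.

Using repeated division by 2:
1454 ÷ 2 = 727 remainder 0
727 ÷ 2 = 363 remainder 1
363 ÷ 2 = 181 remainder 1
181 ÷ 2 = 90 remainder 1
90 ÷ 2 = 45 remainder 0
45 ÷ 2 = 22 remainder 1
22 ÷ 2 = 11 remainder 0
11 ÷ 2 = 5 remainder 1
5 ÷ 2 = 2 remainder 1
2 ÷ 2 = 1 remainder 0
1 ÷ 2 = 0 remainder 1
Reading remainders bottom to top: 10110101110



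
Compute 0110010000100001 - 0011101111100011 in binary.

Method 1 - Direct subtraction (column by column from the right: bit − bit − borrow-in; if negative, add 2 and borrow 1 from the next column):
borrow: 0111011111111100
        0110010000100001
-       0011101111100011
------------------------
        0010100000111110

Method 2 - Add two's complement:
Two's complement of 0011101111100011: invert → 1100010000011100, add 1 → 1100010000011101
  0110010000100001
+ 1100010000011101
------------------
 10010100000111110  (end carry out of the top bit = 1)
Discarding the end carry: 0010100000111110
Decimal check:
  0110010000100001 = 16384 + 8192 + 1024 + 32 + 1 = 25633
  0011101111100011 = 8192 + 4096 + 2048 + 512 + 256 + 128 + 64 + 32 + 2 + 1 = 15331
  25633 - 15331 = 10302, and 0010100000111110 = 8192 + 2048 + 32 + 16 + 8 + 4 + 2 = 10302 ✓



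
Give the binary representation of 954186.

Using repeated division by 2:
954186 ÷ 2 = 477093 remainder 0
477093 ÷ 2 = 238546 remainder 1
238546 ÷ 2 = 119273 remainder 0
119273 ÷ 2 = 59636 remainder 1
59636 ÷ 2 = 29818 remainder 0
29818 ÷ 2 = 14909 remainder 0
14909 ÷ 2 = 7454 remainder 1
7454 ÷ 2 = 3727 remainder 0
3727 ÷ 2 = 1863 remainder 1
1863 ÷ 2 = 931 remainder 1
931 ÷ 2 = 465 remainder 1
465 ÷ 2 = 232 remainder 1
232 ÷ 2 = 116 remainder 0
116 ÷ 2 = 58 remainder 0
58 ÷ 2 = 29 remainder 0
29 ÷ 2 = 14 remainder 1
14 ÷ 2 = 7 remainder 0
7 ÷ 2 = 3 remainder 1
3 ÷ 2 = 1 remainder 1
1 ÷ 2 = 0 remainder 1
Reading remainders bottom to top: 11101000111101001010



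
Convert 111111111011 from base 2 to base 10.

Sum of powers of 2 for each 1-bit:
2^0 + 2^1 + 2^3 + 2^4 + 2^5 + 2^6 + 2^7 + 2^8 + 2^9 + 2^10 + 2^11
= 1 + 2 + 8 + 16 + 32 + 64 + 128 + 256 + 512 + 1024 + 2048
= 4091



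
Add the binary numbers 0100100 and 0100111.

Add column by column from the right: bit + bit + carry-in; write the sum mod 2, carry 1 when the sum is 2 or 3.
carry:  1001000
        0100100
+       0100111
---------------
       01001011
(the carry out of the leftmost column, 0, becomes the leading bit)
Decimal check:
  0100100 = 32 + 4 = 36
  0100111 = 32 + 4 + 2 + 1 = 39
  36 + 39 = 75, and 01001011 = 64 + 8 + 2 + 1 = 75 ✓



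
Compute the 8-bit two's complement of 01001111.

Original: 01001111
Step 1 - Invert all bits: 10110000
Step 2 - Add 1: 10110001
Verification: 01001111 + 10110001 = 100000000; discarding the end carry (carry out of the top bit) leaves the 8-bit value 00000000, as required for x + (-x)



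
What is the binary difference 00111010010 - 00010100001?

Method 1 - Direct subtraction (column by column from the right: bit − bit − borrow-in; if negative, add 2 and borrow 1 from the next column):
borrow: 00001000010
        00111010010
-       00010100001
-------------------
        00100110001

Method 2 - Add two's complement:
Two's complement of 00010100001: invert → 11101011110, add 1 → 11101011111
  00111010010
+ 11101011111
-------------
 100100110001  (end carry out of the top bit = 1)
Discarding the end carry: 00100110001
Decimal check:
  00111010010 = 256 + 128 + 64 + 16 + 2 = 466
  00010100001 = 128 + 32 + 1 = 161
  466 - 161 = 305, and 00100110001 = 256 + 32 + 16 + 1 = 305 ✓



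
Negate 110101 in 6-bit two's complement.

Original (sign bit 1, negative): 110101
Step 1 - Invert all bits: 001010
Step 2 - Add 1: 001011
Verification: 110101 + 001011 = 1000000; discarding the end carry (carry out of the top bit) leaves the 6-bit value 000000, as required for x + (-x)



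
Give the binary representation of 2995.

Using repeated division by 2:
2995 ÷ 2 = 1497 remainder 1
1497 ÷ 2 = 748 remainder 1
748 ÷ 2 = 374 remainder 0
374 ÷ 2 = 187 remainder 0
187 ÷ 2 = 93 remainder 1
93 ÷ 2 = 46 remainder 1
46 ÷ 2 = 23 remainder 0
23 ÷ 2 = 11 remainder 1
11 ÷ 2 = 5 remainder 1
5 ÷ 2 = 2 remainder 1
2 ÷ 2 = 1 remainder 0
1 ÷ 2 = 0 remainder 1
Reading remainders bottom to top: 101110110011



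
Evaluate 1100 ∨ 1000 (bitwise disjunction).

OR: 1 when either bit is 1
  1100
| 1000
------
  1100
Decimal: 12 | 8 = 12



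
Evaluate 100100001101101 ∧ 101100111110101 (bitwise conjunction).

AND: 1 only when both bits are 1
  100100001101101
& 101100111110101
-----------------
  100100001100101
Decimal: 18541 & 23029 = 18533



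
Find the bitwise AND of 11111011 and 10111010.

AND: 1 only when both bits are 1
  11111011
& 10111010
----------
  10111010
Decimal: 251 & 186 = 186



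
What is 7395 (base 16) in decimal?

Expand by place value (powers of 16):
7395 = 7 × 16^3 + 3 × 16^2 + 9 × 16^1 + 5 × 16^0
= 7 × 4096 + 3 × 256 + 9 × 16 + 5 × 1
= 28672 + 768 + 144 + 5
= 29589



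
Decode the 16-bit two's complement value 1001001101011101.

Binary: 1001001101011101
Sign bit: 1 (negative)
Invert: 0110110010100010
Add 1:  0110110010100011
Magnitude: 0110110010100011 = 16384 + 8192 + 2048 + 1024 + 128 + 32 + 2 + 1 = 27811
Value: -27811



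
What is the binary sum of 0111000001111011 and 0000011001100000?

Add column by column from the right: bit + bit + carry-in; write the sum mod 2, carry 1 when the sum is 2 or 3.
carry:  0000000011000000
        0111000001111011
+       0000011001100000
------------------------
       00111011011011011
(the carry out of the leftmost column, 0, becomes the leading bit)
Decimal check:
  0111000001111011 = 16384 + 8192 + 4096 + 64 + 32 + 16 + 8 + 2 + 1 = 28795
  0000011001100000 = 1024 + 512 + 64 + 32 = 1632
  28795 + 1632 = 30427, and 00111011011011011 = 16384 + 8192 + 4096 + 1024 + 512 + 128 + 64 + 16 + 8 + 2 + 1 = 30427 ✓



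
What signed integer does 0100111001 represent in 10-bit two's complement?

Binary: 0100111001
Sign bit: 0 (non-negative)
Read directly as an unsigned value:
0100111001 = 256 + 32 + 16 + 8 + 1 = 313
Value: 313



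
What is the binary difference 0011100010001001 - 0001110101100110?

Method 1 - Direct subtraction (column by column from the right: bit − bit − borrow-in; if negative, add 2 and borrow 1 from the next column):
borrow: 0011111011001100
        0011100010001001
-       0001110101100110
------------------------
        0001101100100011

Method 2 - Add two's complement:
Two's complement of 0001110101100110: invert → 1110001010011001, add 1 → 1110001010011010
  0011100010001001
+ 1110001010011010
------------------
 10001101100100011  (end carry out of the top bit = 1)
Discarding the end carry: 0001101100100011
Decimal check:
  0011100010001001 = 8192 + 4096 + 2048 + 128 + 8 + 1 = 14473
  0001110101100110 = 4096 + 2048 + 1024 + 256 + 64 + 32 + 4 + 2 = 7526
  14473 - 7526 = 6947, and 0001101100100011 = 4096 + 2048 + 512 + 256 + 32 + 2 + 1 = 6947 ✓



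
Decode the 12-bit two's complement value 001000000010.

Binary: 001000000010
Sign bit: 0 (non-negative)
Read directly as an unsigned value:
001000000010 = 512 + 2 = 514
Value: 514



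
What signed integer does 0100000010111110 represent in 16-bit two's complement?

Binary: 0100000010111110
Sign bit: 0 (non-negative)
Read directly as an unsigned value:
0100000010111110 = 16384 + 128 + 32 + 16 + 8 + 4 + 2 = 16574
Value: 16574



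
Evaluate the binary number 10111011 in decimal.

Sum of powers of 2 for each 1-bit:
2^0 + 2^1 + 2^3 + 2^4 + 2^5 + 2^7
= 1 + 2 + 8 + 16 + 32 + 128
= 187



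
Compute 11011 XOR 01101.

XOR: 1 when bits differ
  11011
^ 01101
-------
  10110
Decimal: 27 ^ 13 = 22



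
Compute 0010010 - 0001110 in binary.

Method 1 - Direct subtraction (column by column from the right: bit − bit − borrow-in; if negative, add 2 and borrow 1 from the next column):
borrow: 0011000
        0010010
-       0001110
---------------
        0000100

Method 2 - Add two's complement:
Two's complement of 0001110: invert → 1110001, add 1 → 1110010
  0010010
+ 1110010
---------
 10000100  (end carry out of the top bit = 1)
Discarding the end carry: 0000100
Decimal check:
  0010010 = 16 + 2 = 18
  0001110 = 8 + 4 + 2 = 14
  18 - 14 = 4, and 0000100 = 4 ✓



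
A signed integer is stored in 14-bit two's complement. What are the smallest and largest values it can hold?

For 14-bit two's complement:
Minimum: -2^13 = -8192
Maximum: 2^13 - 1 = 8191



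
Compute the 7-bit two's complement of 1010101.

Original (sign bit 1, negative): 1010101
Step 1 - Invert all bits: 0101010
Step 2 - Add 1: 0101011
Verification: 1010101 + 0101011 = 10000000; discarding the end carry (carry out of the top bit) leaves the 7-bit value 0000000, as required for x + (-x)



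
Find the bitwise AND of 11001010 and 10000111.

AND: 1 only when both bits are 1
  11001010
& 10000111
----------
  10000010
Decimal: 202 & 135 = 130



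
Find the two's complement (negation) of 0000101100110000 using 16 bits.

Original: 0000101100110000
Step 1 - Invert all bits: 1111010011001111
Step 2 - Add 1: 1111010011010000
Verification: 0000101100110000 + 1111010011010000 = 10000000000000000; discarding the end carry (carry out of the top bit) leaves the 16-bit value 0000000000000000, as required for x + (-x)



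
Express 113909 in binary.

Using repeated division by 2:
113909 ÷ 2 = 56954 remainder 1
56954 ÷ 2 = 28477 remainder 0
28477 ÷ 2 = 14238 remainder 1
14238 ÷ 2 = 7119 remainder 0
7119 ÷ 2 = 3559 remainder 1
3559 ÷ 2 = 1779 remainder 1
1779 ÷ 2 = 889 remainder 1
889 ÷ 2 = 444 remainder 1
444 ÷ 2 = 222 remainder 0
222 ÷ 2 = 111 remainder 0
111 ÷ 2 = 55 remainder 1
55 ÷ 2 = 27 remainder 1
27 ÷ 2 = 13 remainder 1
13 ÷ 2 = 6 remainder 1
6 ÷ 2 = 3 remainder 0
3 ÷ 2 = 1 remainder 1
1 ÷ 2 = 0 remainder 1
Reading remainders bottom to top: 11011110011110101



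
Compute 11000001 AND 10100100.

AND: 1 only when both bits are 1
  11000001
& 10100100
----------
  10000000
Decimal: 193 & 164 = 128



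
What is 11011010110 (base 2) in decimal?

Sum of powers of 2 for each 1-bit:
2^1 + 2^2 + 2^4 + 2^6 + 2^7 + 2^9 + 2^10
= 2 + 4 + 16 + 64 + 128 + 512 + 1024
= 1750



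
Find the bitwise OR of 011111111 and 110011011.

OR: 1 when either bit is 1
  011111111
| 110011011
-----------
  111111111
Decimal: 255 | 411 = 511



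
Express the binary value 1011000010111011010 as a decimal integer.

Sum of powers of 2 for each 1-bit:
2^1 + 2^3 + 2^4 + 2^6 + 2^7 + 2^8 + 2^10 + 2^15 + 2^16 + 2^18
= 2 + 8 + 16 + 64 + 128 + 256 + 1024 + 32768 + 65536 + 262144
= 361946



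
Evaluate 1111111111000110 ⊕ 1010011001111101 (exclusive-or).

XOR: 1 when bits differ
  1111111111000110
^ 1010011001111101
------------------
  0101100110111011
Decimal: 65478 ^ 42621 = 22971



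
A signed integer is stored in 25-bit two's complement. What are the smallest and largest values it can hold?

For 25-bit two's complement:
Minimum: -2^24 = -16777216
Maximum: 2^24 - 1 = 16777215



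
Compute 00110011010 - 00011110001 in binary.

Method 1 - Direct subtraction (column by column from the right: bit − bit − borrow-in; if negative, add 2 and borrow 1 from the next column):
borrow: 00111000010
        00110011010
-       00011110001
-------------------
        00010101001

Method 2 - Add two's complement:
Two's complement of 00011110001: invert → 11100001110, add 1 → 11100001111
  00110011010
+ 11100001111
-------------
 100010101001  (end carry out of the top bit = 1)
Discarding the end carry: 00010101001
Decimal check:
  00110011010 = 256 + 128 + 16 + 8 + 2 = 410
  00011110001 = 128 + 64 + 32 + 16 + 1 = 241
  410 - 241 = 169, and 00010101001 = 128 + 32 + 8 + 1 = 169 ✓



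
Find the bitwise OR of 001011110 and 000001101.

OR: 1 when either bit is 1
  001011110
| 000001101
-----------
  001011111
Decimal: 94 | 13 = 95



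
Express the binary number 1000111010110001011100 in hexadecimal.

Group into 4-bit nibbles from right:
  0010 = 2
  0011 = 3
  1010 = A
  1100 = C
  0101 = 5
  1100 = C
Result: 23AC5C



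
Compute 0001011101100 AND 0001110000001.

AND: 1 only when both bits are 1
  0001011101100
& 0001110000001
---------------
  0001010000000
Decimal: 748 & 897 = 640



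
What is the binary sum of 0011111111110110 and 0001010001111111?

Add column by column from the right: bit + bit + carry-in; write the sum mod 2, carry 1 when the sum is 2 or 3.
carry:  0111111111111100
        0011111111110110
+       0001010001111111
------------------------
       00101010001110101
(the carry out of the leftmost column, 0, becomes the leading bit)
Decimal check:
  0011111111110110 = 8192 + 4096 + 2048 + 1024 + 512 + 256 + 128 + 64 + 32 + 16 + 4 + 2 = 16374
  0001010001111111 = 4096 + 1024 + 64 + 32 + 16 + 8 + 4 + 2 + 1 = 5247
  16374 + 5247 = 21621, and 00101010001110101 = 16384 + 4096 + 1024 + 64 + 32 + 16 + 4 + 1 = 21621 ✓



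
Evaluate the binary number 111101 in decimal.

Sum of powers of 2 for each 1-bit:
2^0 + 2^2 + 2^3 + 2^4 + 2^5
= 1 + 4 + 8 + 16 + 32
= 61



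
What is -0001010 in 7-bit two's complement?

Original: 0001010
Step 1 - Invert all bits: 1110101
Step 2 - Add 1: 1110110
Verification: 0001010 + 1110110 = 10000000; discarding the end carry (carry out of the top bit) leaves the 7-bit value 0000000, as required for x + (-x)



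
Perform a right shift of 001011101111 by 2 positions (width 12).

Original: 001011101111 (decimal 751)
Shift right by 2 positions
Drop the 2 low bits; fill with zeros on the left
Result: 000010111011 (decimal 187)
Equivalent: 751 >> 2 = 751 ÷ 2^2 = 187



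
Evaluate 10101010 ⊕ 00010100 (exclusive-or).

XOR: 1 when bits differ
  10101010
^ 00010100
----------
  10111110
Decimal: 170 ^ 20 = 190



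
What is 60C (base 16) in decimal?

Expand by place value (powers of 16):
Digit values: C = 12
60C = 6 × 16^2 + 0 × 16^1 + 12 × 16^0
= 6 × 256 + 0 × 16 + 12 × 1
= 1536 + 0 + 12
= 1548

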